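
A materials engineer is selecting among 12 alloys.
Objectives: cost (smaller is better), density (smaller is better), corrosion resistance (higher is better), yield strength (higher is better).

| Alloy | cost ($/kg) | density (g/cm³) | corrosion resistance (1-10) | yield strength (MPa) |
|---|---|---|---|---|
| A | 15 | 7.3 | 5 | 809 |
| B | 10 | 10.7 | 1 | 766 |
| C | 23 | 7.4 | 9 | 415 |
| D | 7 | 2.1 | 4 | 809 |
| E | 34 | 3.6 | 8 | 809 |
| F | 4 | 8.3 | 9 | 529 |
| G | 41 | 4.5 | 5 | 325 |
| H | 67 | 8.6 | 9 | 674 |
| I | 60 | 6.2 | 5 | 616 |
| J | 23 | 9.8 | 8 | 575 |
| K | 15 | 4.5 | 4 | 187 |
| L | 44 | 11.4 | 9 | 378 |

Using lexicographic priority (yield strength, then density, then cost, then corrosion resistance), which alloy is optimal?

First maximize yield strength: best is 809, kept {A, D, E}.
Then minimize density: best is 2.1, kept {D}.

D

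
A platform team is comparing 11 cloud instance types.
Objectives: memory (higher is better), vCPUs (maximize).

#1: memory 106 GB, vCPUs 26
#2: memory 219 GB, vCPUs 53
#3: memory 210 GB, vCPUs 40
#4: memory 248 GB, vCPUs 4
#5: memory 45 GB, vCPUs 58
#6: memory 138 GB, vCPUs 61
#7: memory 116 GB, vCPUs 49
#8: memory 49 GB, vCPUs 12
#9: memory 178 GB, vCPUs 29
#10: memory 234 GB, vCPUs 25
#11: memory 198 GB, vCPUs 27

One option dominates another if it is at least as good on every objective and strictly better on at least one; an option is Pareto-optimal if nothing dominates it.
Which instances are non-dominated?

#1: dominated by #2 (memory 219≥106, vCPUs 53≥26).
#2: not dominated.
#3: dominated by #2 (memory 219≥210, vCPUs 53≥40).
#4: not dominated (best memory).
#5: dominated by #6 (memory 138≥45, vCPUs 61≥58).
#6: not dominated (best vCPUs).
#7: dominated by #2 (memory 219≥116, vCPUs 53≥49).
#8: dominated by #1 (memory 106≥49, vCPUs 26≥12).
#9: dominated by #2 (memory 219≥178, vCPUs 53≥29).
#10: not dominated.
#11: dominated by #2 (memory 219≥198, vCPUs 53≥27).

#2, #4, #6, #10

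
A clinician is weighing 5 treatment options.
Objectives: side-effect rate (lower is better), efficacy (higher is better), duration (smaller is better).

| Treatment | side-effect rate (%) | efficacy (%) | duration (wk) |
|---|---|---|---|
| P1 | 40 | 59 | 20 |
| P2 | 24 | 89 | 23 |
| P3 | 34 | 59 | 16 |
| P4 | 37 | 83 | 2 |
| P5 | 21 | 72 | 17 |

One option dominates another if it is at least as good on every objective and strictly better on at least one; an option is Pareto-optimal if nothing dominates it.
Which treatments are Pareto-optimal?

P1: dominated by P3 (side-effect rate 34≤40, efficacy 59≥59, duration 16≤20).
P2: not dominated (best efficacy).
P3: not dominated.
P4: not dominated (best duration).
P5: not dominated (best side-effect rate).

P2, P3, P4, P5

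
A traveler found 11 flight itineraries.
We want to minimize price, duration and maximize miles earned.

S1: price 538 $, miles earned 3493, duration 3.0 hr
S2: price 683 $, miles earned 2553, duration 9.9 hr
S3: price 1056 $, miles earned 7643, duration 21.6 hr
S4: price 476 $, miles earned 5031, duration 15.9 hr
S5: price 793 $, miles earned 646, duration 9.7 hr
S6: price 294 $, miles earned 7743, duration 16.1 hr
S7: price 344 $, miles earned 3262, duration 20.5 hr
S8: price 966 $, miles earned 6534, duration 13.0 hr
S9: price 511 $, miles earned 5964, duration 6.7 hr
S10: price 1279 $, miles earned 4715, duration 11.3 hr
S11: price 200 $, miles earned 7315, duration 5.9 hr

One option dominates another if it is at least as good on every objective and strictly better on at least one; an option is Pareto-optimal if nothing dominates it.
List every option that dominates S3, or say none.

S6: price 294≤1056, miles earned 7743≥7643, duration 16.1≤21.6 — dominates S3.
Others (S1, S2, S4, S5, S7, S8, S9, S10, S11) are each worse than S3 on at least one objective.

S6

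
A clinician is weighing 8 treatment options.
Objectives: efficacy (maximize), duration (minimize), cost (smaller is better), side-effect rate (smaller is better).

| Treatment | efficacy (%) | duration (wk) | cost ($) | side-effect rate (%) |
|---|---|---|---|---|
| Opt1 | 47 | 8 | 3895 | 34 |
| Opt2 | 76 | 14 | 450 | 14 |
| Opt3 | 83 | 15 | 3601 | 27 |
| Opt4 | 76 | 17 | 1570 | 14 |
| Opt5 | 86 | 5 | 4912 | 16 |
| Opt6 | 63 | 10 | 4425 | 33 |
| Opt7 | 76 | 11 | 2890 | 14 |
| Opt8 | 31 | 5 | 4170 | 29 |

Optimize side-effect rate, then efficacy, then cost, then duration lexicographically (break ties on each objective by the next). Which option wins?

Opt2

First minimize side-effect rate: best is 14, kept {Opt2, Opt4, Opt7}.
Then maximize efficacy: best is 76, kept {Opt2, Opt4, Opt7}.
Then minimize cost: best is 450, kept {Opt2}.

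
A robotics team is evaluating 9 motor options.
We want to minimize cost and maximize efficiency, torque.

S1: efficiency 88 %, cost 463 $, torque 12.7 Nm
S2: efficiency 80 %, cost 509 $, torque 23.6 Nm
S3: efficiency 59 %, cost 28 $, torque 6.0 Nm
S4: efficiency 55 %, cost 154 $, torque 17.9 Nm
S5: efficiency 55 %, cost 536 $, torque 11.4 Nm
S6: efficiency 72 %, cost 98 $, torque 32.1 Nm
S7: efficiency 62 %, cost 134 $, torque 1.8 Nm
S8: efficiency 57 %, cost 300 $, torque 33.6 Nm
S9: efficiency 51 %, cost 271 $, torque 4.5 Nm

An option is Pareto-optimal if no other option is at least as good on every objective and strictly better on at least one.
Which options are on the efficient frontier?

S1: not dominated (best efficiency).
S2: not dominated.
S3: not dominated (best cost).
S4: dominated by S6 (efficiency 72≥55, cost 98≤154, torque 32.1≥17.9).
S5: dominated by S1 (efficiency 88≥55, cost 463≤536, torque 12.7≥11.4).
S6: not dominated.
S7: dominated by S6 (efficiency 72≥62, cost 98≤134, torque 32.1≥1.8).
S8: not dominated (best torque).
S9: dominated by S3 (efficiency 59≥51, cost 28≤271, torque 6.0≥4.5).

S1, S2, S3, S6, S8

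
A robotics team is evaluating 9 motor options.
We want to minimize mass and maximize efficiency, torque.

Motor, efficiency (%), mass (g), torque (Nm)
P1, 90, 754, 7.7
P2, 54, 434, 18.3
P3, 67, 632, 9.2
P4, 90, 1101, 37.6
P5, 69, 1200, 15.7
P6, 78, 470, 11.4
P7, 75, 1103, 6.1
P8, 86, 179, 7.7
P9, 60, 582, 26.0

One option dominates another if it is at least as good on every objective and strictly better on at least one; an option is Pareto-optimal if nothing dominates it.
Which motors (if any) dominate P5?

P4

P4: efficiency 90≥69, mass 1101≤1200, torque 37.6≥15.7 — dominates P5.
Others (P1, P2, P3, P6, P7, P8, P9) are each worse than P5 on at least one objective.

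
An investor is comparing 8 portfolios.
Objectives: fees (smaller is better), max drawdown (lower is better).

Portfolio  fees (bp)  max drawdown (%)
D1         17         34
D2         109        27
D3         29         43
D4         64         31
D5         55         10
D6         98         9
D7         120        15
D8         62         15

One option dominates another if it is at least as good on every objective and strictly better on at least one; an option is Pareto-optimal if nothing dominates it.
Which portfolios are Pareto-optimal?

D1: not dominated (best fees).
D2: dominated by D5 (fees 55≤109, max drawdown 10≤27).
D3: dominated by D1 (fees 17≤29, max drawdown 34≤43).
D4: dominated by D5 (fees 55≤64, max drawdown 10≤31).
D5: not dominated.
D6: not dominated (best max drawdown).
D7: dominated by D5 (fees 55≤120, max drawdown 10≤15).
D8: dominated by D5 (fees 55≤62, max drawdown 10≤15).

D1, D5, D6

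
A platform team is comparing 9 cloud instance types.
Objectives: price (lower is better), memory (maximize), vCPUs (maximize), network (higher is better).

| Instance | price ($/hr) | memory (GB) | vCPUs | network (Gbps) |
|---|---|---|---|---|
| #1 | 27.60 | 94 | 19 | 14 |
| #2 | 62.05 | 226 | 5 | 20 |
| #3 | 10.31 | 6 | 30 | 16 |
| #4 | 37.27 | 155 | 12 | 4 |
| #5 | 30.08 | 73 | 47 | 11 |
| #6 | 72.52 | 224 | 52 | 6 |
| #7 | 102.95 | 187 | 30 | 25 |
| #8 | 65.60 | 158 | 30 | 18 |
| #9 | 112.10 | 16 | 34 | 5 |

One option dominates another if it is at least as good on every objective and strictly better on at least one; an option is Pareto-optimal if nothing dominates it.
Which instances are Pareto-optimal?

#1, #2, #3, #4, #5, #6, #7, #8

#1: not dominated.
#2: not dominated (best memory).
#3: not dominated (best price).
#4: not dominated.
#5: not dominated.
#6: not dominated (best vCPUs).
#7: not dominated (best network).
#8: not dominated.
#9: dominated by #5 (price 30.08≤112.10, memory 73≥16, vCPUs 47≥34, network 11≥5).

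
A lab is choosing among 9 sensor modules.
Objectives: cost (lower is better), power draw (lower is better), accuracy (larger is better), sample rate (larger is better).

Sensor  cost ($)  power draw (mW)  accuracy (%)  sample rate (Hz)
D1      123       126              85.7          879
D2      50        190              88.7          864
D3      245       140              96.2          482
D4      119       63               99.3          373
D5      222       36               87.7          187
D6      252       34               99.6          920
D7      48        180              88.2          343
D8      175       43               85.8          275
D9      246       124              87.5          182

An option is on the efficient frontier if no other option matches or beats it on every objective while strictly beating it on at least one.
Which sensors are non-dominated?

D1, D2, D3, D4, D5, D6, D7, D8

D1: not dominated.
D2: not dominated.
D3: not dominated.
D4: not dominated.
D5: not dominated.
D6: not dominated (best power draw).
D7: not dominated (best cost).
D8: not dominated.
D9: dominated by D4 (cost 119≤246, power draw 63≤124, accuracy 99.3≥87.5, sample rate 373≥182).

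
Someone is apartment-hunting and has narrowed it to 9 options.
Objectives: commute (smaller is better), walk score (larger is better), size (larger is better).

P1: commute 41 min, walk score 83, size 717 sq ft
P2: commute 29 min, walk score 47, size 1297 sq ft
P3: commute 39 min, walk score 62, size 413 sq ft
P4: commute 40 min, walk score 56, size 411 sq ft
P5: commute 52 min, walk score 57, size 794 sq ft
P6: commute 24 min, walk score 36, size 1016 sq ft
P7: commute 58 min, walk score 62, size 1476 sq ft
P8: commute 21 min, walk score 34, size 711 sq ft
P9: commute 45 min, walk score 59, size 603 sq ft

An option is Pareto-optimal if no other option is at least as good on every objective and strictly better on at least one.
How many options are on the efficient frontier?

7

P1: not dominated (best walk score).
P2: not dominated.
P3: not dominated.
P4: dominated by P3 (commute 39≤40, walk score 62≥56, size 413≥411).
P5: not dominated.
P6: not dominated.
P7: not dominated (best size).
P8: not dominated (best commute).
P9: dominated by P1 (commute 41≤45, walk score 83≥59, size 717≥603).
Pareto-optimal: P1, P2, P3, P5, P6, P7, P8 → 7.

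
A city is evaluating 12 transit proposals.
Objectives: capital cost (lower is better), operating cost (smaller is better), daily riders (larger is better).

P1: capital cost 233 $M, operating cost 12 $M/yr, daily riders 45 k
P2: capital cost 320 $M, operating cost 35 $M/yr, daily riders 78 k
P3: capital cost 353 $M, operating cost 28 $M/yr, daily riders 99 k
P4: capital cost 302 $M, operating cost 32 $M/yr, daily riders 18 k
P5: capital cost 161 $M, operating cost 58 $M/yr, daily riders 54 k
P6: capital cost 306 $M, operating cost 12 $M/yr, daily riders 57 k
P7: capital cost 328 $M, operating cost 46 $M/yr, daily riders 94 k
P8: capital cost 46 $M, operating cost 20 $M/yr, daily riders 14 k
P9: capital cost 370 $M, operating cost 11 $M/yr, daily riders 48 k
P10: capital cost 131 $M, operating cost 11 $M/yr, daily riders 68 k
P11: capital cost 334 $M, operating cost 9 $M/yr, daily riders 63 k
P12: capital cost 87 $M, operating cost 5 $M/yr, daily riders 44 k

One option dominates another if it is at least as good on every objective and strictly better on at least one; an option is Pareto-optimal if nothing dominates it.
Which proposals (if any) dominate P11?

P1: worse on operating cost (12 vs 9).
P2: worse on operating cost (35 vs 9).
P3: worse on capital cost (353 vs 334).
P4: worse on operating cost (32 vs 9).
P5: worse on operating cost (58 vs 9).
P6: worse on operating cost (12 vs 9).
P7: worse on operating cost (46 vs 9).
P8: worse on operating cost (20 vs 9).
P9: worse on capital cost (370 vs 334).
P10: worse on operating cost (11 vs 9).
P12: worse on daily riders (44 vs 63).
No option dominates P11.

none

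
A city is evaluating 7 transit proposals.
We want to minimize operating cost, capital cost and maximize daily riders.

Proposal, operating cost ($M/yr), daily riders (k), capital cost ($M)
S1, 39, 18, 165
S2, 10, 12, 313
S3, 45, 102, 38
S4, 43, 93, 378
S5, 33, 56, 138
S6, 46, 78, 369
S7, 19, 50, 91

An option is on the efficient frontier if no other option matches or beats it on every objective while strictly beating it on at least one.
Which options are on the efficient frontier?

S1: dominated by S5 (operating cost 33≤39, daily riders 56≥18, capital cost 138≤165).
S2: not dominated (best operating cost).
S3: not dominated (best daily riders).
S4: not dominated.
S5: not dominated.
S6: dominated by S3 (operating cost 45≤46, daily riders 102≥78, capital cost 38≤369).
S7: not dominated.

S2, S3, S4, S5, S7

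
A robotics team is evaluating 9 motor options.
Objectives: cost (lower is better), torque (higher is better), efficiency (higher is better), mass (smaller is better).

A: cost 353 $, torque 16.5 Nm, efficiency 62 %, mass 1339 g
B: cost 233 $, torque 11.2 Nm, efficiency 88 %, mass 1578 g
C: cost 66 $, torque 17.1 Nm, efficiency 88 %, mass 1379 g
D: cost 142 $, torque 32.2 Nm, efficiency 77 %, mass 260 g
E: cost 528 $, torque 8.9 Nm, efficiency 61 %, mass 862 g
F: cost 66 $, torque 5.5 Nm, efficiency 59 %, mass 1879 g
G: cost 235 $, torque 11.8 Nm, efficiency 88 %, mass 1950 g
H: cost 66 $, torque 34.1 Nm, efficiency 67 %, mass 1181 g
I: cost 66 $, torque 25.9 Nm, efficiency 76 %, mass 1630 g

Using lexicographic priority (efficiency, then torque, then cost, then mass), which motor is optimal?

First maximize efficiency: best is 88, kept {B, C, G}.
Then maximize torque: best is 17.1, kept {C}.

C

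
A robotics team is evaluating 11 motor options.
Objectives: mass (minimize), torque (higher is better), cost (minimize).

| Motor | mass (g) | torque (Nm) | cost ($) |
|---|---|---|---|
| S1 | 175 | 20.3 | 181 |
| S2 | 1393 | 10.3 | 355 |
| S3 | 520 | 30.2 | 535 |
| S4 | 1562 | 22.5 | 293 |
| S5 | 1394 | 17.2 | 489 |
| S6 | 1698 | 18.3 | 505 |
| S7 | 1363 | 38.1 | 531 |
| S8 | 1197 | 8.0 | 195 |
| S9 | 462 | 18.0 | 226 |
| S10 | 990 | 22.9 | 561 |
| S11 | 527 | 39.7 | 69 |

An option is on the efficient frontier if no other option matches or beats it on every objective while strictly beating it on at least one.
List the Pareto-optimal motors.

S1, S3, S11

S1: not dominated (best mass).
S2: dominated by S1 (mass 175≤1393, torque 20.3≥10.3, cost 181≤355).
S3: not dominated.
S4: dominated by S11 (mass 527≤1562, torque 39.7≥22.5, cost 69≤293).
S5: dominated by S1 (mass 175≤1394, torque 20.3≥17.2, cost 181≤489).
S6: dominated by S1 (mass 175≤1698, torque 20.3≥18.3, cost 181≤505).
S7: dominated by S11 (mass 527≤1363, torque 39.7≥38.1, cost 69≤531).
S8: dominated by S1 (mass 175≤1197, torque 20.3≥8.0, cost 181≤195).
S9: dominated by S1 (mass 175≤462, torque 20.3≥18.0, cost 181≤226).
S10: dominated by S3 (mass 520≤990, torque 30.2≥22.9, cost 535≤561).
S11: not dominated (best torque).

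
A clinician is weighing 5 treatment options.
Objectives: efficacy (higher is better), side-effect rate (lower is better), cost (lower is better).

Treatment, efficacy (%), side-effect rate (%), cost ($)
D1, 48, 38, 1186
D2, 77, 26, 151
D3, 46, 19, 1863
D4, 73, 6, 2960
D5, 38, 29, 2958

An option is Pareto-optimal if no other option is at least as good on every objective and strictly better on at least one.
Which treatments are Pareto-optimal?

D2, D3, D4

D1: dominated by D2 (efficacy 77≥48, side-effect rate 26≤38, cost 151≤1186).
D2: not dominated (best efficacy).
D3: not dominated.
D4: not dominated (best side-effect rate).
D5: dominated by D2 (efficacy 77≥38, side-effect rate 26≤29, cost 151≤2958).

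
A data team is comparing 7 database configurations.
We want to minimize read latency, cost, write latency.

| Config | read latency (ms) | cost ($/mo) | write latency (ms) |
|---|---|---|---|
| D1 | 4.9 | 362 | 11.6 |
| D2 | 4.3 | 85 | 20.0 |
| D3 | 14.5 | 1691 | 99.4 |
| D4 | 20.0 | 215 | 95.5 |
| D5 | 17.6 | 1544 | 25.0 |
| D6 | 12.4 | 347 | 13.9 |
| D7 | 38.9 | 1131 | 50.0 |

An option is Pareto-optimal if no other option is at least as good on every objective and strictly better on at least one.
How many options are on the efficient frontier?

3

D1: not dominated (best write latency).
D2: not dominated (best read latency).
D3: dominated by D1 (read latency 4.9≤14.5, cost 362≤1691, write latency 11.6≤99.4).
D4: dominated by D2 (read latency 4.3≤20.0, cost 85≤215, write latency 20.0≤95.5).
D5: dominated by D1 (read latency 4.9≤17.6, cost 362≤1544, write latency 11.6≤25.0).
D6: not dominated.
D7: dominated by D1 (read latency 4.9≤38.9, cost 362≤1131, write latency 11.6≤50.0).
Pareto-optimal: D1, D2, D6 → 3.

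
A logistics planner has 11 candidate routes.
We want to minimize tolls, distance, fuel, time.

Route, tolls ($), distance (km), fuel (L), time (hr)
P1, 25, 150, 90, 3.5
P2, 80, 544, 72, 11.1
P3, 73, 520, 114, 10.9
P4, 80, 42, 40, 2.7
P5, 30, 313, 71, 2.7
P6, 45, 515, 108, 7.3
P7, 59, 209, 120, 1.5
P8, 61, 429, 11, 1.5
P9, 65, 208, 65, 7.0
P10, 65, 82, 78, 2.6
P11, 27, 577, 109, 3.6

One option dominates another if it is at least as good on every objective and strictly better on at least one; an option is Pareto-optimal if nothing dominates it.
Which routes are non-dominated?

P1: not dominated (best tolls).
P2: dominated by P4 (tolls 80≤80, distance 42≤544, fuel 40≤72, time 2.7≤11.1).
P3: dominated by P1 (tolls 25≤73, distance 150≤520, fuel 90≤114, time 3.5≤10.9).
P4: not dominated (best distance).
P5: not dominated.
P6: dominated by P1 (tolls 25≤45, distance 150≤515, fuel 90≤108, time 3.5≤7.3).
P7: not dominated.
P8: not dominated (best fuel).
P9: not dominated.
P10: not dominated.
P11: dominated by P1 (tolls 25≤27, distance 150≤577, fuel 90≤109, time 3.5≤3.6).

P1, P4, P5, P7, P8, P9, P10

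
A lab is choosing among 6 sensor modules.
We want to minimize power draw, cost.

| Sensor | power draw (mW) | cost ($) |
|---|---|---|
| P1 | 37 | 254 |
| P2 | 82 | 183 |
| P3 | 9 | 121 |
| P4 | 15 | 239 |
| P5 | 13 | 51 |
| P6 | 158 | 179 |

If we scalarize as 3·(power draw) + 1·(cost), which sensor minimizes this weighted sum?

P5

P1: 3·37 + 1·254 = 365
P2: 3·82 + 1·183 = 429
P3: 3·9 + 1·121 = 148
P4: 3·15 + 1·239 = 284
P5: 3·13 + 1·51 = 90
P6: 3·158 + 1·179 = 653
Lowest: P5 at 90.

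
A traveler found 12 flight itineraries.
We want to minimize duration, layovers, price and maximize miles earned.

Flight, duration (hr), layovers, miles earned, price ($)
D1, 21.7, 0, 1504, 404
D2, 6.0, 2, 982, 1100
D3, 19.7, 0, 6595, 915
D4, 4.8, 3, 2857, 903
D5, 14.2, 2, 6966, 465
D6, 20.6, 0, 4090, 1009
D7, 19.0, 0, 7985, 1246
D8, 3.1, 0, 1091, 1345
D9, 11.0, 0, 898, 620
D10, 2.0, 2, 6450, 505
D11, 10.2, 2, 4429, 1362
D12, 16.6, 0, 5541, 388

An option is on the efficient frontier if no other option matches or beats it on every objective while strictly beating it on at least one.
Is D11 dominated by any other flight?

D10 vs D11: duration 2.0≤10.2, layovers 2≤2, miles earned 6450≥4429, price 505≤1362 — D10 is at least as good on every objective and strictly better on at least one, so D10 dominates D11.

Yes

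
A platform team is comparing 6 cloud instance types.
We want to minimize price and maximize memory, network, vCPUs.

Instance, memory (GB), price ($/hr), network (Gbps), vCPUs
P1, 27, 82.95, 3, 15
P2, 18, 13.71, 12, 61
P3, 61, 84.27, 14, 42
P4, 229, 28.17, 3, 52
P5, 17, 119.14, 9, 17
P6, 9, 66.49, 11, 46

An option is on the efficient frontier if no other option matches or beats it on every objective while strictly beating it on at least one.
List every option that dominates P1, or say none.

P4

P4: memory 229≥27, price 28.17≤82.95, network 3≥3, vCPUs 52≥15 — dominates P1.
Others (P2, P3, P5, P6) are each worse than P1 on at least one objective.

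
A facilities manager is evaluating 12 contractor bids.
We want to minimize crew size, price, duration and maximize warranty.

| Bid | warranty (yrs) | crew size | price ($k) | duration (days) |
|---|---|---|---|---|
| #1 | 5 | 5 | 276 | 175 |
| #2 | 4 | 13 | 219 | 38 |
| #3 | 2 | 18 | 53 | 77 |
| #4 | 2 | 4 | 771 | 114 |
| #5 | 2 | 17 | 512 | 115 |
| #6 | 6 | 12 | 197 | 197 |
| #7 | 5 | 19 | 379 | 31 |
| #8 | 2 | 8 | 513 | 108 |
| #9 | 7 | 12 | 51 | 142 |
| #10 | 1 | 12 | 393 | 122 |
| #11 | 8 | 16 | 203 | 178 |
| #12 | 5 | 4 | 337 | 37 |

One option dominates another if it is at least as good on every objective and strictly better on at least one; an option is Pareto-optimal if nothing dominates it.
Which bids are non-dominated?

#1: not dominated.
#2: not dominated.
#3: not dominated.
#4: dominated by #12 (warranty 5≥2, crew size 4≤4, price 337≤771, duration 37≤114).
#5: dominated by #2 (warranty 4≥2, crew size 13≤17, price 219≤512, duration 38≤115).
#6: dominated by #9 (warranty 7≥6, crew size 12≤12, price 51≤197, duration 142≤197).
#7: not dominated (best duration).
#8: dominated by #12 (warranty 5≥2, crew size 4≤8, price 337≤513, duration 37≤108).
#9: not dominated (best price).
#10: dominated by #12 (warranty 5≥1, crew size 4≤12, price 337≤393, duration 37≤122).
#11: not dominated (best warranty).
#12: not dominated.

#1, #2, #3, #7, #9, #11, #12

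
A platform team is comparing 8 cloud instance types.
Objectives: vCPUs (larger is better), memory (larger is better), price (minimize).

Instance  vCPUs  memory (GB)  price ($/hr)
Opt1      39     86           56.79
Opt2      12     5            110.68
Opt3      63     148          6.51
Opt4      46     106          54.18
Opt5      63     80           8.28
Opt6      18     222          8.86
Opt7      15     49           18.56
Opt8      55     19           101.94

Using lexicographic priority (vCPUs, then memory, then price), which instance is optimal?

First maximize vCPUs: best is 63, kept {Opt3, Opt5}.
Then maximize memory: best is 148, kept {Opt3}.

Opt3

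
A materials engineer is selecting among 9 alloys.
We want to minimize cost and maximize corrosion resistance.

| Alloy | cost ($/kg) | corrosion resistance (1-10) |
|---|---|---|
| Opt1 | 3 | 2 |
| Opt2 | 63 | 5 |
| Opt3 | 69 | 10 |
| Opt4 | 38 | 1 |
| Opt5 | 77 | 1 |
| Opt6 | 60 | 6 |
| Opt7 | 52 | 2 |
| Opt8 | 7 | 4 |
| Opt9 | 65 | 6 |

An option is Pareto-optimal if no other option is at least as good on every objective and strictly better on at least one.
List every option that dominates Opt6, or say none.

Opt1: worse on corrosion resistance (2 vs 6).
Opt2: worse on cost (63 vs 60).
Opt3: worse on cost (69 vs 60).
Opt4: worse on corrosion resistance (1 vs 6).
Opt5: worse on cost (77 vs 60).
Opt7: worse on corrosion resistance (2 vs 6).
Opt8: worse on corrosion resistance (4 vs 6).
Opt9: worse on cost (65 vs 60).
No option dominates Opt6.

none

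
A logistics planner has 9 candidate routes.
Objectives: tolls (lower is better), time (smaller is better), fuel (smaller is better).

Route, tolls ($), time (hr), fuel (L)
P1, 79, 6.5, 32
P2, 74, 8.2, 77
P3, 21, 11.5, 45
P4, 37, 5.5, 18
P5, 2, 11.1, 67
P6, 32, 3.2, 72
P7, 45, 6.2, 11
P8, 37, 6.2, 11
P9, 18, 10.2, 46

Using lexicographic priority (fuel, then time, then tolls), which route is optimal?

P8

First minimize fuel: best is 11, kept {P7, P8}.
Then minimize time: best is 6.2, kept {P7, P8}.
Then minimize tolls: best is 37, kept {P8}.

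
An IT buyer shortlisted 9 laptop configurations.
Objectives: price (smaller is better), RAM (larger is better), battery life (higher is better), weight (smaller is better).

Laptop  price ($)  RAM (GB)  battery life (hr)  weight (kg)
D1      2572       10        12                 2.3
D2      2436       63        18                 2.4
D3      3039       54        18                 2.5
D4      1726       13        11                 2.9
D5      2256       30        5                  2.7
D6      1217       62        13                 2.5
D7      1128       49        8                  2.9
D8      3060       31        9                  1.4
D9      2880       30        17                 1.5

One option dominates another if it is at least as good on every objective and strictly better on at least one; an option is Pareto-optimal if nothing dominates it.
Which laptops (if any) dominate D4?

D6: price 1217≤1726, RAM 62≥13, battery life 13≥11, weight 2.5≤2.9 — dominates D4.
Others (D1, D2, D3, D5, D7, D8, D9) are each worse than D4 on at least one objective.

D6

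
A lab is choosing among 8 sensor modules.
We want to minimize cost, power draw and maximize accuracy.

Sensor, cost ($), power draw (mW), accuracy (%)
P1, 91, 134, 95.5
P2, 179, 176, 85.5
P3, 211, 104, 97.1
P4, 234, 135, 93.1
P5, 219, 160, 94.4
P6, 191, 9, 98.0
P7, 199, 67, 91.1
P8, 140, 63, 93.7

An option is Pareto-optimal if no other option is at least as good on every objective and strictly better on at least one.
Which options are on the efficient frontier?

P1: not dominated (best cost).
P2: dominated by P1 (cost 91≤179, power draw 134≤176, accuracy 95.5≥85.5).
P3: dominated by P6 (cost 191≤211, power draw 9≤104, accuracy 98.0≥97.1).
P4: dominated by P1 (cost 91≤234, power draw 134≤135, accuracy 95.5≥93.1).
P5: dominated by P1 (cost 91≤219, power draw 134≤160, accuracy 95.5≥94.4).
P6: not dominated (best power draw).
P7: dominated by P6 (cost 191≤199, power draw 9≤67, accuracy 98.0≥91.1).
P8: not dominated.

P1, P6, P8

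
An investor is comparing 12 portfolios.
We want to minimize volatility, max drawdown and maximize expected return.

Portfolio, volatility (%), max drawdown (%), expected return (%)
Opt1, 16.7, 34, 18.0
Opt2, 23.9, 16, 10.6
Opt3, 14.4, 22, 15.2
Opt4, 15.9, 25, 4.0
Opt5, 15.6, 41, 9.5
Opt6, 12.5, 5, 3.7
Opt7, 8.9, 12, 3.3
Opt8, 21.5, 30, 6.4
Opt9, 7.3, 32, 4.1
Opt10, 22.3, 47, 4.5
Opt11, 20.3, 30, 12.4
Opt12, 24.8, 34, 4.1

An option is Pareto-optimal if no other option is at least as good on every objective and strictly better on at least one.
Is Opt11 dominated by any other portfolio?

Yes

Opt3 vs Opt11: volatility 14.4≤20.3, max drawdown 22≤30, expected return 15.2≥12.4 — Opt3 is at least as good on every objective and strictly better on at least one, so Opt3 dominates Opt11.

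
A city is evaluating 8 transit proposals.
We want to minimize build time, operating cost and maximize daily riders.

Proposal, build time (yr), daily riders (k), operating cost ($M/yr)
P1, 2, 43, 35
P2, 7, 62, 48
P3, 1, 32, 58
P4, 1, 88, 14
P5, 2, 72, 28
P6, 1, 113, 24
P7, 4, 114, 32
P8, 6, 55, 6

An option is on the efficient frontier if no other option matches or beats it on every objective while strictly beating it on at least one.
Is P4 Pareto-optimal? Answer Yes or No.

P1: worse on build time (2 vs 1).
P2: worse on build time (7 vs 1).
P3: worse on daily riders (32 vs 88).
P5: worse on build time (2 vs 1).
P6: worse on operating cost (24 vs 14).
P7: worse on build time (4 vs 1).
P8: worse on build time (6 vs 1).
No option is at least as good as P4 on every objective and strictly better on one.

Yes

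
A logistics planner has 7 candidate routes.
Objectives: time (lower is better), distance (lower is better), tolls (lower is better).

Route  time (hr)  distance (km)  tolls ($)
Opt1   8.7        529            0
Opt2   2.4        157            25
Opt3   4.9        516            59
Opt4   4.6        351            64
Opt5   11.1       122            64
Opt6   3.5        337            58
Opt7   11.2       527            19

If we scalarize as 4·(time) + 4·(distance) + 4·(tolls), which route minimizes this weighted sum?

Opt1: 4·8.7 + 4·529 + 4·0 = 2150.8
Opt2: 4·2.4 + 4·157 + 4·25 = 737.6
Opt3: 4·4.9 + 4·516 + 4·59 = 2319.6
Opt4: 4·4.6 + 4·351 + 4·64 = 1678.4
Opt5: 4·11.1 + 4·122 + 4·64 = 788.4
Opt6: 4·3.5 + 4·337 + 4·58 = 1594.0
Opt7: 4·11.2 + 4·527 + 4·19 = 2228.8
Lowest: Opt2 at 737.6.

Opt2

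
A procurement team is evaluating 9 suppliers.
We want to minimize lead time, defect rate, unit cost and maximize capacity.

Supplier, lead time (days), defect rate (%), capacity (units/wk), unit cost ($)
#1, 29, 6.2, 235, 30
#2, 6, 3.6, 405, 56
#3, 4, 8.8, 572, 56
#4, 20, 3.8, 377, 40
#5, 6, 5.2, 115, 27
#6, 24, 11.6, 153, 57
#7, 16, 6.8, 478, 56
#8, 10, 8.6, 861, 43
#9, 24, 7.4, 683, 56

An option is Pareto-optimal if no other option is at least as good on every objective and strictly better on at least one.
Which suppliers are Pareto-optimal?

#1, #2, #3, #4, #5, #7, #8, #9

#1: not dominated.
#2: not dominated (best defect rate).
#3: not dominated (best lead time).
#4: not dominated.
#5: not dominated (best unit cost).
#6: dominated by #2 (lead time 6≤24, defect rate 3.6≤11.6, capacity 405≥153, unit cost 56≤57).
#7: not dominated.
#8: not dominated (best capacity).
#9: not dominated.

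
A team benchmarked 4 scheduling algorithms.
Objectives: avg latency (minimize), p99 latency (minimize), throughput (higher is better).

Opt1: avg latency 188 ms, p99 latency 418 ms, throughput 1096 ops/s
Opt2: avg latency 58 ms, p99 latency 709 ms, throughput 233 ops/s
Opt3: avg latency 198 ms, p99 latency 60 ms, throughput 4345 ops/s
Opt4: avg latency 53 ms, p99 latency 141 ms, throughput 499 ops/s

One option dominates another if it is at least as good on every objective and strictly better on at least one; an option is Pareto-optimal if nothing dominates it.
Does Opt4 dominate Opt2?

Opt4 vs Opt2: avg latency 53≤58, p99 latency 141≤709, throughput 499≥233 — Opt4 is at least as good on every objective with at least one strict improvement.

Yes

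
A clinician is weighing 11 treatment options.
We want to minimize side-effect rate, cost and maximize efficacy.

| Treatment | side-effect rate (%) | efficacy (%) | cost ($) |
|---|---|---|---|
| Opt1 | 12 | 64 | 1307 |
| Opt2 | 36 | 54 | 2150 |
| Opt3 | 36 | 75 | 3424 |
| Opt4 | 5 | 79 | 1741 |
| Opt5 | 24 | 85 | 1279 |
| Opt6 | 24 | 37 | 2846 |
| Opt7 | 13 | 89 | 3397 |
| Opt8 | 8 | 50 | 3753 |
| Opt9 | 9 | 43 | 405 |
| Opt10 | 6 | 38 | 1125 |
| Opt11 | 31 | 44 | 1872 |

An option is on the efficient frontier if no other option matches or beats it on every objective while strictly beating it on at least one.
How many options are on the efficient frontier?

6

Opt1: not dominated.
Opt2: dominated by Opt1 (side-effect rate 12≤36, efficacy 64≥54, cost 1307≤2150).
Opt3: dominated by Opt4 (side-effect rate 5≤36, efficacy 79≥75, cost 1741≤3424).
Opt4: not dominated (best side-effect rate).
Opt5: not dominated.
Opt6: dominated by Opt1 (side-effect rate 12≤24, efficacy 64≥37, cost 1307≤2846).
Opt7: not dominated (best efficacy).
Opt8: dominated by Opt4 (side-effect rate 5≤8, efficacy 79≥50, cost 1741≤3753).
Opt9: not dominated (best cost).
Opt10: not dominated.
Opt11: dominated by Opt1 (side-effect rate 12≤31, efficacy 64≥44, cost 1307≤1872).
Pareto-optimal: Opt1, Opt4, Opt5, Opt7, Opt9, Opt10 → 6.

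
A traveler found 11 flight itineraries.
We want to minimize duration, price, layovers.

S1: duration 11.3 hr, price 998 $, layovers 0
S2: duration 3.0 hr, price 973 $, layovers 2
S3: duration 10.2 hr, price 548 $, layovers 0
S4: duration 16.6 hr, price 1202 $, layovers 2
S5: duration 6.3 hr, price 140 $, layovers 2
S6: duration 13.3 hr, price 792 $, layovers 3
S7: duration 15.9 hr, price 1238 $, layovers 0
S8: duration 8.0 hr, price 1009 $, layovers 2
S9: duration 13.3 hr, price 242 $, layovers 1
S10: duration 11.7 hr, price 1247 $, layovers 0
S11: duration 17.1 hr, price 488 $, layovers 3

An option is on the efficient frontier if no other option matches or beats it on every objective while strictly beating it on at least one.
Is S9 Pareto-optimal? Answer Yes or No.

S1: worse on price (998 vs 242).
S2: worse on price (973 vs 242).
S3: worse on price (548 vs 242).
S4: worse on duration (16.6 vs 13.3).
S5: worse on layovers (2 vs 1).
S6: worse on price (792 vs 242).
S7: worse on duration (15.9 vs 13.3).
S8: worse on price (1009 vs 242).
S10: worse on price (1247 vs 242).
S11: worse on duration (17.1 vs 13.3).
No option is at least as good as S9 on every objective and strictly better on one.

Yes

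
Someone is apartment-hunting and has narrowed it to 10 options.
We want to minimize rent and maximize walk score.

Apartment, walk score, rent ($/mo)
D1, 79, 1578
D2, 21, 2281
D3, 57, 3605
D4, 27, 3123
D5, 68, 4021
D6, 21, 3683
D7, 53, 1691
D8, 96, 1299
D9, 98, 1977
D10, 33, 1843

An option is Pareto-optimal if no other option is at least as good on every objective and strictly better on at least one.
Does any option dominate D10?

D1 vs D10: walk score 79≥33, rent 1578≤1843 — D1 is at least as good on every objective and strictly better on at least one, so D1 dominates D10.

Yes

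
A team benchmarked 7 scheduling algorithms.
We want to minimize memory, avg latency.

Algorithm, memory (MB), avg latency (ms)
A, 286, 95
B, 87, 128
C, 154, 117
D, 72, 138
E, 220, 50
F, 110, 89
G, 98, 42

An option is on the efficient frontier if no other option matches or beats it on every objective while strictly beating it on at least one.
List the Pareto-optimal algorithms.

B, D, G

A: dominated by E (memory 220≤286, avg latency 50≤95).
B: not dominated.
C: dominated by F (memory 110≤154, avg latency 89≤117).
D: not dominated (best memory).
E: dominated by G (memory 98≤220, avg latency 42≤50).
F: dominated by G (memory 98≤110, avg latency 42≤89).
G: not dominated (best avg latency).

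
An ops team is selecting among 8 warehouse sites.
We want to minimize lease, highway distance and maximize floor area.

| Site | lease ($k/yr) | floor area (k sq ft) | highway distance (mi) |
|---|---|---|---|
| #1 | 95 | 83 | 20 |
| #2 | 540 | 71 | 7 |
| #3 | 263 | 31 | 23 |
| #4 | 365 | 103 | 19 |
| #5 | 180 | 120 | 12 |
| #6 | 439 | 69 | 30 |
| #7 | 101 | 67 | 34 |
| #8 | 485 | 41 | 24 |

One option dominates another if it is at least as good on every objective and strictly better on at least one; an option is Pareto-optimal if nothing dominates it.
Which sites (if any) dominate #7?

#1

#1: lease 95≤101, floor area 83≥67, highway distance 20≤34 — dominates #7.
Others (#2, #3, #4, #5, #6, #8) are each worse than #7 on at least one objective.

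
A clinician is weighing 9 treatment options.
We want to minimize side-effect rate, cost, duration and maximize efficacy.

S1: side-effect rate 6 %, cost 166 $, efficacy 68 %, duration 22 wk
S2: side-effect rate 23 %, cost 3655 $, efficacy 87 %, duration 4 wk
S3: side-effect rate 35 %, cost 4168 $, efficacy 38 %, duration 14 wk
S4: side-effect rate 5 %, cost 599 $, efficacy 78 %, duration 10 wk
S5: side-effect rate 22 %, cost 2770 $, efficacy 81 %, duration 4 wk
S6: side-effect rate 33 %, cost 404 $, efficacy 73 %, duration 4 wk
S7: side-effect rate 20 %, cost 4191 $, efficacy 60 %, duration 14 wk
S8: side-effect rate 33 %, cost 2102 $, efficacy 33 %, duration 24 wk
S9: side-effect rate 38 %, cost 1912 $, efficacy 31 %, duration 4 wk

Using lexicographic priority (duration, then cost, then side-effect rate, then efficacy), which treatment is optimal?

First minimize duration: best is 4, kept {S2, S5, S6, S9}.
Then minimize cost: best is 404, kept {S6}.

S6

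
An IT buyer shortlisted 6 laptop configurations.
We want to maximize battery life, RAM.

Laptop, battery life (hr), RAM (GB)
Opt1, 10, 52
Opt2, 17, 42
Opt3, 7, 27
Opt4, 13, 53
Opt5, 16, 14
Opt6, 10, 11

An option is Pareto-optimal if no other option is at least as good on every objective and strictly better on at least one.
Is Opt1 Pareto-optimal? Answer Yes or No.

Opt4 vs Opt1: battery life 13≥10, RAM 53≥52 — Opt4 is at least as good on every objective and strictly better on at least one, so Opt4 dominates Opt1.

No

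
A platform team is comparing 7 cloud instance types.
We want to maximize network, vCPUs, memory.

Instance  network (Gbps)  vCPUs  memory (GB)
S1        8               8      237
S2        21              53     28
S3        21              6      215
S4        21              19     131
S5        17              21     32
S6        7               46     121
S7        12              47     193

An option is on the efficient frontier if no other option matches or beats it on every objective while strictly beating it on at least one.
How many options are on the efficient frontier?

S1: not dominated (best memory).
S2: not dominated (best vCPUs).
S3: not dominated.
S4: not dominated.
S5: not dominated.
S6: dominated by S7 (network 12≥7, vCPUs 47≥46, memory 193≥121).
S7: not dominated.
Pareto-optimal: S1, S2, S3, S4, S5, S7 → 6.

6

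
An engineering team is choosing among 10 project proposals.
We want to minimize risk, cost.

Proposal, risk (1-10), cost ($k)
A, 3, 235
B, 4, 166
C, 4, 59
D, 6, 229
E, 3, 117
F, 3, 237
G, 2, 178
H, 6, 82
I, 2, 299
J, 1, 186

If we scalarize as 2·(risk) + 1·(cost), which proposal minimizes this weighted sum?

C

A: 2·3 + 1·235 = 241
B: 2·4 + 1·166 = 174
C: 2·4 + 1·59 = 67
D: 2·6 + 1·229 = 241
E: 2·3 + 1·117 = 123
F: 2·3 + 1·237 = 243
G: 2·2 + 1·178 = 182
H: 2·6 + 1·82 = 94
I: 2·2 + 1·299 = 303
J: 2·1 + 1·186 = 188
Lowest: C at 67.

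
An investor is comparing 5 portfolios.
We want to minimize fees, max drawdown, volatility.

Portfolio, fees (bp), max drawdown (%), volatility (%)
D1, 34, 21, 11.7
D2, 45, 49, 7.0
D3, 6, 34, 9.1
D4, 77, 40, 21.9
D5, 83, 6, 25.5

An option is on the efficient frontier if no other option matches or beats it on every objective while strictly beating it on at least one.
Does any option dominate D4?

D1 vs D4: fees 34≤77, max drawdown 21≤40, volatility 11.7≤21.9 — D1 is at least as good on every objective and strictly better on at least one, so D1 dominates D4.

Yes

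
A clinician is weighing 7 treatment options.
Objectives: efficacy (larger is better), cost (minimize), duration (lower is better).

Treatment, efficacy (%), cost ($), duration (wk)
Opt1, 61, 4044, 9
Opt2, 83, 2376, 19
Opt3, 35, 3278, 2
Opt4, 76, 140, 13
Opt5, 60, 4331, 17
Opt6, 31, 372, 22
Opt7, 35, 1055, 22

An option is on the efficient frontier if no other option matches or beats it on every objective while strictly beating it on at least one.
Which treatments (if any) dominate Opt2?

none

Opt1: worse on efficacy (61 vs 83).
Opt3: worse on efficacy (35 vs 83).
Opt4: worse on efficacy (76 vs 83).
Opt5: worse on efficacy (60 vs 83).
Opt6: worse on efficacy (31 vs 83).
Opt7: worse on efficacy (35 vs 83).
No option dominates Opt2.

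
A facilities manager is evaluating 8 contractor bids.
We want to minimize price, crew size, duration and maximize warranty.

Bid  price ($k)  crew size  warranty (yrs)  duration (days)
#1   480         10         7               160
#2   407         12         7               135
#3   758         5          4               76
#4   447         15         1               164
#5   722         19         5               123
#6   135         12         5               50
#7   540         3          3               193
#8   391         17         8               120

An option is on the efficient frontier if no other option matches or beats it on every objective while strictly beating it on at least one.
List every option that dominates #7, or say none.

none

#1: worse on crew size (10 vs 3).
#2: worse on crew size (12 vs 3).
#3: worse on price (758 vs 540).
#4: worse on crew size (15 vs 3).
#5: worse on price (722 vs 540).
#6: worse on crew size (12 vs 3).
#8: worse on crew size (17 vs 3).
No option dominates #7.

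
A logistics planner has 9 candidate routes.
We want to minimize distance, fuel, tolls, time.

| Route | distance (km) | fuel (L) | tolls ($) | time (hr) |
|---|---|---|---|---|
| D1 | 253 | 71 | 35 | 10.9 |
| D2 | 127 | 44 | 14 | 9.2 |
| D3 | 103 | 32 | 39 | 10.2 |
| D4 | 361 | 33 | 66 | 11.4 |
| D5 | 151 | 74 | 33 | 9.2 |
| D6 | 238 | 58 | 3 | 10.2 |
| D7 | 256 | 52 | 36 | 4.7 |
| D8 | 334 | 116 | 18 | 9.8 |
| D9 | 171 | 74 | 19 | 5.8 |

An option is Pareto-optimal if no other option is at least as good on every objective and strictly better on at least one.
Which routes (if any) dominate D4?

D3

D3: distance 103≤361, fuel 32≤33, tolls 39≤66, time 10.2≤11.4 — dominates D4.
Others (D1, D2, D5, D6, D7, D8, D9) are each worse than D4 on at least one objective.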